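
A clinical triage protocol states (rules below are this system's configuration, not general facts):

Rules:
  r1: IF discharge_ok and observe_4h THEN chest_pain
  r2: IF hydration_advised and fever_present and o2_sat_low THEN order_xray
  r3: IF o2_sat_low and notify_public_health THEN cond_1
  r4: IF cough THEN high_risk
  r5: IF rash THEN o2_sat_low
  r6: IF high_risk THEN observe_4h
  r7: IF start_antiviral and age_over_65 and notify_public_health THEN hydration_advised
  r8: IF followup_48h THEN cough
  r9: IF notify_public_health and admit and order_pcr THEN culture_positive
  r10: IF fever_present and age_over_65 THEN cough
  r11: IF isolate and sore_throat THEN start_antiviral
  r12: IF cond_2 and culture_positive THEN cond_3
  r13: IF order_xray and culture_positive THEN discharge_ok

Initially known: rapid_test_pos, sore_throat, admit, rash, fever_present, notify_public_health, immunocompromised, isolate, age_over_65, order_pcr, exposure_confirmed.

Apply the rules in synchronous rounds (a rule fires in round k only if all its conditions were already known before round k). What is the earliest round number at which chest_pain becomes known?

[1] r5 [IF rash THEN o2_sat_low]; r9 [IF notify_public_health and admit and order_pcr THEN culture_positive]; r10 [IF fever_present and age_over_65 THEN cough]; r11 [IF isolate and sore_throat THEN start_antiviral]. ⇒ new: o2_sat_low, culture_positive, cough, start_antiviral.
[2] r3 [IF o2_sat_low and notify_public_health THEN cond_1]; r4 [IF cough THEN high_risk]; r7 [IF start_antiviral and age_over_65 and notify_public_health THEN hydration_advised]. ⇒ new: cond_1, high_risk, hydration_advised.
[3] r2 [IF hydration_advised and fever_present and o2_sat_low THEN order_xray]; r6 [IF high_risk THEN observe_4h]. ⇒ new: order_xray, observe_4h.
[4] r13 [IF order_xray and culture_positive THEN discharge_ok]. ⇒ new: discharge_ok.
[5] r1 [IF discharge_ok and observe_4h THEN chest_pain]. ⇒ new: chest_pain.
chest_pain first appears in round 5.

5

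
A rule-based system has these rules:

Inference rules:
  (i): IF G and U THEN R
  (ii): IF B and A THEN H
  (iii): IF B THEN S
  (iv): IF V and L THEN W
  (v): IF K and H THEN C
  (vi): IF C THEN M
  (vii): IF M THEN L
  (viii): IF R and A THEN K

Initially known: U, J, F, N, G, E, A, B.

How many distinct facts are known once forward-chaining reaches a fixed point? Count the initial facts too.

Round 1: (i) [IF G and U THEN R]; (ii) [IF B and A THEN H]; (iii) [IF B THEN S]. Adds R, H, S.
Round 2: (viii) [IF R and A THEN K]. Adds K.
Round 3: (v) [IF K and H THEN C]. Adds C.
Round 4: (vi) [IF C THEN M]. Adds M.
Round 5: (vii) [IF M THEN L]. Adds L.
Closure: {A, B, C, E, F, G, H, J, K, L, M, N, R, S, U} — 15 facts.

15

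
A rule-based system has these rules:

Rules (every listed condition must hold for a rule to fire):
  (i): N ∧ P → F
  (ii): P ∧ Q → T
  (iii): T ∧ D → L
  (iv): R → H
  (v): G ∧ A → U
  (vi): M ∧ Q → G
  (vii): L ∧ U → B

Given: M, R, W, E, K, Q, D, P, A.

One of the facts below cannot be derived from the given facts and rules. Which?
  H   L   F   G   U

F

Round 1 fires (ii), (iv), (vi), giving T, H, G.
Round 2 fires (iii), (v), giving L, U.
Round 3 fires (vii), giving B.
Derived: H (round 1), L (round 2), U (round 2), G (round 1). F never appears in any round.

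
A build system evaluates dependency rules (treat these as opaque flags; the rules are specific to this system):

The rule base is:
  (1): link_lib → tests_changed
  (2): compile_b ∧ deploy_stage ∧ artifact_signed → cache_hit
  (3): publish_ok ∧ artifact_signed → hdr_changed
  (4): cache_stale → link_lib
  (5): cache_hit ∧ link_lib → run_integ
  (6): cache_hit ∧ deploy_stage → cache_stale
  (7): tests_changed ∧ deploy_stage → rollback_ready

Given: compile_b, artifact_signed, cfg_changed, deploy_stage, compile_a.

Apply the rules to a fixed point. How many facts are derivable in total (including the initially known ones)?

11

Round 1 — (2), derive cache_hit.
Round 2 — (6), derive cache_stale.
Round 3 — (4), derive link_lib.
Round 4 — (1), (5), derive tests_changed, run_integ.
Round 5 — (7), derive rollback_ready.
Closure: {artifact_signed, cache_hit, cache_stale, cfg_changed, compile_a, compile_b, deploy_stage, link_lib, rollback_ready, run_integ, tests_changed} — 11 facts.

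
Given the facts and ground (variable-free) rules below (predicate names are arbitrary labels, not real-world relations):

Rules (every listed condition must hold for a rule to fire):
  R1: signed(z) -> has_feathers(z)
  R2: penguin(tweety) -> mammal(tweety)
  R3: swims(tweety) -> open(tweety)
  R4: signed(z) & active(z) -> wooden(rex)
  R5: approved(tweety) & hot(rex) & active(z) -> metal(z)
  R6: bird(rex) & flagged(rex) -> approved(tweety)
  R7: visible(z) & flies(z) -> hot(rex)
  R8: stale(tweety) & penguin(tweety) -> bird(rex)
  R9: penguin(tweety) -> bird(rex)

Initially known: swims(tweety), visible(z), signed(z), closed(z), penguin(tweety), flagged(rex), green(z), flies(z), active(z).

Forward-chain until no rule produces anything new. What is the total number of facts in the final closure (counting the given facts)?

Round 1: R1 [signed(z) -> has_feathers(z)]; R2 [penguin(tweety) -> mammal(tweety)]; R3 [swims(tweety) -> open(tweety)]; R4 [signed(z) & active(z) -> wooden(rex)]; R7 [visible(z) & flies(z) -> hot(rex)]; R9 [penguin(tweety) -> bird(rex)]. Adds has_feathers(z), mammal(tweety), open(tweety), wooden(rex), hot(rex), bird(rex).
Round 2: R6 [bird(rex) & flagged(rex) -> approved(tweety)]. Adds approved(tweety).
Round 3: R5 [approved(tweety) & hot(rex) & active(z) -> metal(z)]. Adds metal(z).
Closure: {active(z), approved(tweety), bird(rex), closed(z), flagged(rex), flies(z), green(z), has_feathers(z), hot(rex), mammal(tweety), metal(z), open(tweety), penguin(tweety), signed(z), swims(tweety), visible(z), wooden(rex)} — 17 facts.

17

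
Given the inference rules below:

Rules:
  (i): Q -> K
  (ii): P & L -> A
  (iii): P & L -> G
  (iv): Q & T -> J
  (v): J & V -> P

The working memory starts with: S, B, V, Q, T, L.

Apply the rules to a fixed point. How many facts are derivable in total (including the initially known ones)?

11

Round 1: (i) [Q -> K]; (iv) [Q & T -> J]. New: K, J.
Round 2: (v) [J & V -> P]. New: P.
Round 3: (ii) [P & L -> A]; (iii) [P & L -> G]. New: A, G.
Closure: {A, B, G, J, K, L, P, Q, S, T, V} — 11 facts.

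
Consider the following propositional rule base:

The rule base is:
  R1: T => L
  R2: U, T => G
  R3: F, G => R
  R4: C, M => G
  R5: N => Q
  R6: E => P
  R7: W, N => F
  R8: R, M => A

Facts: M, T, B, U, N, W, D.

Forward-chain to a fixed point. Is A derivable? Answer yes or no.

Round 1 fires R1, R2, R5, R7, giving L, G, Q, F.
Round 2 fires R3, giving R.
Round 3 fires R8, giving A.
A appears in round 3, so it is derivable.

yes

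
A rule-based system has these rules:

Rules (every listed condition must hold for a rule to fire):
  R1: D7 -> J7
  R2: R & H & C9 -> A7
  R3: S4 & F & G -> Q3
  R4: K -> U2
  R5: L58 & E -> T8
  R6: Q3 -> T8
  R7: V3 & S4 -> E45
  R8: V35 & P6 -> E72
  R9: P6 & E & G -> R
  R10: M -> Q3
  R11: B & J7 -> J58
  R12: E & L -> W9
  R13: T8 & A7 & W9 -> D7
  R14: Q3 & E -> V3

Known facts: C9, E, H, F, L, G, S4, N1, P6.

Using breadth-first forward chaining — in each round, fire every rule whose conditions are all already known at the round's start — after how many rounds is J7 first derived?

4

[1] R3 [S4 & F & G -> Q3]; R9 [P6 & E & G -> R]; R12 [E & L -> W9]. ⇒ new: Q3, R, W9.
[2] R2 [R & H & C9 -> A7]; R6 [Q3 -> T8]; R14 [Q3 & E -> V3]. ⇒ new: A7, T8, V3.
[3] R7 [V3 & S4 -> E45]; R13 [T8 & A7 & W9 -> D7]. ⇒ new: E45, D7.
[4] R1 [D7 -> J7]. ⇒ new: J7.
J7 first appears in round 4.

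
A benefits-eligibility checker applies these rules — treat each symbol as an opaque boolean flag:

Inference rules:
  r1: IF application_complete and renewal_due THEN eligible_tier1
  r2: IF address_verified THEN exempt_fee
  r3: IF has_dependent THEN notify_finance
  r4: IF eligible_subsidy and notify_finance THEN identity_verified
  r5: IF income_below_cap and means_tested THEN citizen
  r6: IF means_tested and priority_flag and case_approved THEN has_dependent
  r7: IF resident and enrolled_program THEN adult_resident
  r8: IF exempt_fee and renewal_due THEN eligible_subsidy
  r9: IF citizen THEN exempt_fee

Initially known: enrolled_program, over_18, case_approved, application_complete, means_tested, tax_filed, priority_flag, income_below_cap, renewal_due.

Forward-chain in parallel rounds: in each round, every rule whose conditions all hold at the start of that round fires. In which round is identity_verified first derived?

[1] r1 [IF application_complete and renewal_due THEN eligible_tier1]; r5 [IF income_below_cap and means_tested THEN citizen]; r6 [IF means_tested and priority_flag and case_approved THEN has_dependent]. ⇒ new: eligible_tier1, citizen, has_dependent.
[2] r3 [IF has_dependent THEN notify_finance]; r9 [IF citizen THEN exempt_fee]. ⇒ new: notify_finance, exempt_fee.
[3] r8 [IF exempt_fee and renewal_due THEN eligible_subsidy]. ⇒ new: eligible_subsidy.
[4] r4 [IF eligible_subsidy and notify_finance THEN identity_verified]. ⇒ new: identity_verified.
identity_verified first appears in round 4.

4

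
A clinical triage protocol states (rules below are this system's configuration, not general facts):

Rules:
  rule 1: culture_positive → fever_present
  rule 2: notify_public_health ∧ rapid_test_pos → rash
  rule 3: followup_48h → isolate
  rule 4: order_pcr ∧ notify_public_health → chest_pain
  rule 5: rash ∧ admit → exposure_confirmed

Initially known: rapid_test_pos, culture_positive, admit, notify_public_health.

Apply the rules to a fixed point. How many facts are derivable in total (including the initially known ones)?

Round 1 fires rule 1, rule 2, giving fever_present, rash.
Round 2 fires rule 5, giving exposure_confirmed.
Closure: {admit, culture_positive, exposure_confirmed, fever_present, notify_public_health, rapid_test_pos, rash} — 7 facts.

7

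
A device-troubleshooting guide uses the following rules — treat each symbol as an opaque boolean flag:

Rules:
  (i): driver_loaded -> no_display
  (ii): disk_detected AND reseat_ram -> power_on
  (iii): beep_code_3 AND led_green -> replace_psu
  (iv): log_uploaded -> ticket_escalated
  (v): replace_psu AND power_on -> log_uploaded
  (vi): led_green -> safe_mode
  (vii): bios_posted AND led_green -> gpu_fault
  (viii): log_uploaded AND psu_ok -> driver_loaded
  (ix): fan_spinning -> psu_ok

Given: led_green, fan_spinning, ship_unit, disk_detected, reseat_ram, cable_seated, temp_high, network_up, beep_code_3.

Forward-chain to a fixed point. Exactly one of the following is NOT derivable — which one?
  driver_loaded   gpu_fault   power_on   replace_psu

Round 1: (ii) [disk_detected AND reseat_ram -> power_on]; (iii) [beep_code_3 AND led_green -> replace_psu]; (vi) [led_green -> safe_mode]; (ix) [fan_spinning -> psu_ok]. Adds power_on, replace_psu, safe_mode, psu_ok.
Round 2: (v) [replace_psu AND power_on -> log_uploaded]. Adds log_uploaded.
Round 3: (iv) [log_uploaded -> ticket_escalated]; (viii) [log_uploaded AND psu_ok -> driver_loaded]. Adds ticket_escalated, driver_loaded.
Round 4: (i) [driver_loaded -> no_display]. Adds no_display.
Derived: power_on (round 1), replace_psu (round 1), driver_loaded (round 3). gpu_fault never appears in any round.

gpu_fault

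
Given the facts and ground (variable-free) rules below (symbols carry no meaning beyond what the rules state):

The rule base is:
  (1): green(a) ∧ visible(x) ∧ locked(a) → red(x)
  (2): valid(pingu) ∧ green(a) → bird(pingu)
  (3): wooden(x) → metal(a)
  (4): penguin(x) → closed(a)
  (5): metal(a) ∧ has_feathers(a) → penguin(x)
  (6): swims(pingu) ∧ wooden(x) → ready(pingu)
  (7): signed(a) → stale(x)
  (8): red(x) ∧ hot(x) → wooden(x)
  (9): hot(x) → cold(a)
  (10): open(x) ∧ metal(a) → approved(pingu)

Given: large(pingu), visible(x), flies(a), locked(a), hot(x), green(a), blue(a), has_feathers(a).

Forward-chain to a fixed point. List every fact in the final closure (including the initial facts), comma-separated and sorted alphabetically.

blue(a), closed(a), cold(a), flies(a), green(a), has_feathers(a), hot(x), large(pingu), locked(a), metal(a), penguin(x), red(x), visible(x), wooden(x)

Round 1: (1) [green(a) ∧ visible(x) ∧ locked(a) → red(x)]; (9) [hot(x) → cold(a)]. Adds red(x), cold(a).
Round 2: (8) [red(x) ∧ hot(x) → wooden(x)]. Adds wooden(x).
Round 3: (3) [wooden(x) → metal(a)]. Adds metal(a).
Round 4: (5) [metal(a) ∧ has_feathers(a) → penguin(x)]. Adds penguin(x).
Round 5: (4) [penguin(x) → closed(a)]. Adds closed(a).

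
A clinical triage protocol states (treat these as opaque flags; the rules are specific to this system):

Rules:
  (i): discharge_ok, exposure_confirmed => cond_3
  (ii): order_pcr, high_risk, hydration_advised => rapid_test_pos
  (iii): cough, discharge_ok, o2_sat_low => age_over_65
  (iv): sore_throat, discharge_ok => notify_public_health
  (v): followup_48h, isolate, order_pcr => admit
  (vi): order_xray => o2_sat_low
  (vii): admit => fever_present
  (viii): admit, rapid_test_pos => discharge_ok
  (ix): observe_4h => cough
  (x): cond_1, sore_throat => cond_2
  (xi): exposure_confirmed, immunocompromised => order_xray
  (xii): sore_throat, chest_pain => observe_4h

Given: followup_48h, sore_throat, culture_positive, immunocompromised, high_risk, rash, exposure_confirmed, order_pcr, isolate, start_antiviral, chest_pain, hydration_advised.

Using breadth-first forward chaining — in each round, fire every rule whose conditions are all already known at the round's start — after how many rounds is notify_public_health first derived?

Round 1: (ii) [order_pcr, high_risk, hydration_advised => rapid_test_pos]; (v) [followup_48h, isolate, order_pcr => admit]; (xi) [exposure_confirmed, immunocompromised => order_xray]; (xii) [sore_throat, chest_pain => observe_4h]. Adds rapid_test_pos, admit, order_xray, observe_4h.
Round 2: (vi) [order_xray => o2_sat_low]; (vii) [admit => fever_present]; (viii) [admit, rapid_test_pos => discharge_ok]; (ix) [observe_4h => cough]. Adds o2_sat_low, fever_present, discharge_ok, cough.
Round 3: (i) [discharge_ok, exposure_confirmed => cond_3]; (iii) [cough, discharge_ok, o2_sat_low => age_over_65]; (iv) [sore_throat, discharge_ok => notify_public_health]. Adds cond_3, age_over_65, notify_public_health.
notify_public_health first appears in round 3.

3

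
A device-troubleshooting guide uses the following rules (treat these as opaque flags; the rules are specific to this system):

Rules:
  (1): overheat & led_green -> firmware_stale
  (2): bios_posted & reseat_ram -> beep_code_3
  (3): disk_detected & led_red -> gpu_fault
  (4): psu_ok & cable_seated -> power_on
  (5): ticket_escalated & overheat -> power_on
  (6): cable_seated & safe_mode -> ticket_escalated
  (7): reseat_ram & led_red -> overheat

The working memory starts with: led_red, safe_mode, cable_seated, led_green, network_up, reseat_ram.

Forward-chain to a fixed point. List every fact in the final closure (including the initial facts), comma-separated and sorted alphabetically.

cable_seated, firmware_stale, led_green, led_red, network_up, overheat, power_on, reseat_ram, safe_mode, ticket_escalated

[1] (6) [cable_seated & safe_mode -> ticket_escalated]; (7) [reseat_ram & led_red -> overheat]. ⇒ new: ticket_escalated, overheat.
[2] (1) [overheat & led_green -> firmware_stale]; (5) [ticket_escalated & overheat -> power_on]. ⇒ new: firmware_stale, power_on.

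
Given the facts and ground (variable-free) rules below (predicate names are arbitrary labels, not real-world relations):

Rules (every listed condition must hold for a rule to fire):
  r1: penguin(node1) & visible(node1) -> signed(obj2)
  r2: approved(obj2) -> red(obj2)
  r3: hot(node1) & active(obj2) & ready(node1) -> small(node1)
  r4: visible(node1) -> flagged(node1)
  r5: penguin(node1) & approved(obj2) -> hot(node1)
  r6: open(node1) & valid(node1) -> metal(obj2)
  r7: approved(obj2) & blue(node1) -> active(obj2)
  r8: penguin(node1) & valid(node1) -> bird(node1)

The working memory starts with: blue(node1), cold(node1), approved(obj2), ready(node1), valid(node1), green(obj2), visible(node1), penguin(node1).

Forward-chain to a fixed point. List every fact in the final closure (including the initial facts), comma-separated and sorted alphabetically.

active(obj2), approved(obj2), bird(node1), blue(node1), cold(node1), flagged(node1), green(obj2), hot(node1), penguin(node1), ready(node1), red(obj2), signed(obj2), small(node1), valid(node1), visible(node1)

Round 1: r1 [penguin(node1) & visible(node1) -> signed(obj2)]; r2 [approved(obj2) -> red(obj2)]; r4 [visible(node1) -> flagged(node1)]; r5 [penguin(node1) & approved(obj2) -> hot(node1)]; r7 [approved(obj2) & blue(node1) -> active(obj2)]; r8 [penguin(node1) & valid(node1) -> bird(node1)]. New: signed(obj2), red(obj2), flagged(node1), hot(node1), active(obj2), bird(node1).
Round 2: r3 [hot(node1) & active(obj2) & ready(node1) -> small(node1)]. New: small(node1).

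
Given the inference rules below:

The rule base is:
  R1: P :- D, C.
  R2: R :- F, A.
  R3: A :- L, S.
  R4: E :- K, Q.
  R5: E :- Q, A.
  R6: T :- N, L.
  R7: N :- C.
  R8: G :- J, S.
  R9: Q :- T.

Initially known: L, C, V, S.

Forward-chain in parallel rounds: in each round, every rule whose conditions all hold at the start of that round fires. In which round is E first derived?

4

[1] R3 [A :- L, S.]; R7 [N :- C.]. ⇒ new: A, N.
[2] R6 [T :- N, L.]. ⇒ new: T.
[3] R9 [Q :- T.]. ⇒ new: Q.
[4] R5 [E :- Q, A.]. ⇒ new: E.
E first appears in round 4.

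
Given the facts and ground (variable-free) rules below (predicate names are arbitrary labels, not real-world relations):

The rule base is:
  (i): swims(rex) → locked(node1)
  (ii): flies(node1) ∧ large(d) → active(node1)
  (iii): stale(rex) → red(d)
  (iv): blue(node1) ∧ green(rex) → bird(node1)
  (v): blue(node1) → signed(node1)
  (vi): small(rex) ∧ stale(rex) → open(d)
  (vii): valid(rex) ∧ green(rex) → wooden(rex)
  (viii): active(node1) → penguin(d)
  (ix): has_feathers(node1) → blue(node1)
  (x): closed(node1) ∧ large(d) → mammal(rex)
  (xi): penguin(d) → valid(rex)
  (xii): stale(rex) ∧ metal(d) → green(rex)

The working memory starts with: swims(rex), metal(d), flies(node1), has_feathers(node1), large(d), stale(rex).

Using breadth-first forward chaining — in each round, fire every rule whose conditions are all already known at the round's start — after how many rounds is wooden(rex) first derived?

Round 1 fires (i), (ii), (iii), (ix), (xii), giving locked(node1), active(node1), red(d), blue(node1), green(rex).
Round 2 fires (iv), (v), (viii), giving bird(node1), signed(node1), penguin(d).
Round 3 fires (xi), giving valid(rex).
Round 4 fires (vii), giving wooden(rex).
wooden(rex) first appears in round 4.

4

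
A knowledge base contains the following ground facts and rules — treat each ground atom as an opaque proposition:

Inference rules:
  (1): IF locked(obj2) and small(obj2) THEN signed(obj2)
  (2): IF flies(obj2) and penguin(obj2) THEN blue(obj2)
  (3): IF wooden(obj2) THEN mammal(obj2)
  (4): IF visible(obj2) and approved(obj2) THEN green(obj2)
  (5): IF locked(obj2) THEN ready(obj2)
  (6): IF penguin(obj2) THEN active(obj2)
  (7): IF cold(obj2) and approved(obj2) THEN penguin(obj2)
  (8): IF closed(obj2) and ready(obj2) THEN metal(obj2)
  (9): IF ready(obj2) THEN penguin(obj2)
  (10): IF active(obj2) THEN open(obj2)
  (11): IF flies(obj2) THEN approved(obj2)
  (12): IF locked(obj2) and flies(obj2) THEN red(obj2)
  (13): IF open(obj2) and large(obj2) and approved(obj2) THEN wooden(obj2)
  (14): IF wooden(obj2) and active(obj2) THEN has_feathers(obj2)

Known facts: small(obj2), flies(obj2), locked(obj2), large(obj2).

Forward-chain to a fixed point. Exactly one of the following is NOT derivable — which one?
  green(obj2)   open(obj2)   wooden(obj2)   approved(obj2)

green(obj2)

Round 1: (1) [IF locked(obj2) and small(obj2) THEN signed(obj2)]; (5) [IF locked(obj2) THEN ready(obj2)]; (11) [IF flies(obj2) THEN approved(obj2)]; (12) [IF locked(obj2) and flies(obj2) THEN red(obj2)]. New: signed(obj2), ready(obj2), approved(obj2), red(obj2).
Round 2: (9) [IF ready(obj2) THEN penguin(obj2)]. New: penguin(obj2).
Round 3: (2) [IF flies(obj2) and penguin(obj2) THEN blue(obj2)]; (6) [IF penguin(obj2) THEN active(obj2)]. New: blue(obj2), active(obj2).
Round 4: (10) [IF active(obj2) THEN open(obj2)]. New: open(obj2).
Round 5: (13) [IF open(obj2) and large(obj2) and approved(obj2) THEN wooden(obj2)]. New: wooden(obj2).
Round 6: (3) [IF wooden(obj2) THEN mammal(obj2)]; (14) [IF wooden(obj2) and active(obj2) THEN has_feathers(obj2)]. New: mammal(obj2), has_feathers(obj2).
Derived: approved(obj2) (round 1), open(obj2) (round 4), wooden(obj2) (round 5). green(obj2) never appears in any round.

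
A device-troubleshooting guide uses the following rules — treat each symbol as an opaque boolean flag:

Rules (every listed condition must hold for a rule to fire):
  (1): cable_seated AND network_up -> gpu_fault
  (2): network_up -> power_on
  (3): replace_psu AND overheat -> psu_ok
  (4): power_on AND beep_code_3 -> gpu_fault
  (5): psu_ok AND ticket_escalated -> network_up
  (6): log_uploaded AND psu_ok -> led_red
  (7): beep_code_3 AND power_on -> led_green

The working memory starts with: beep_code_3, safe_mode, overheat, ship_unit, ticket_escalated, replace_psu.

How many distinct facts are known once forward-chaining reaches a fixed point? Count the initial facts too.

11

Round 1: (3) [replace_psu AND overheat -> psu_ok]. New: psu_ok.
Round 2: (5) [psu_ok AND ticket_escalated -> network_up]. New: network_up.
Round 3: (2) [network_up -> power_on]. New: power_on.
Round 4: (4) [power_on AND beep_code_3 -> gpu_fault]; (7) [beep_code_3 AND power_on -> led_green]. New: gpu_fault, led_green.
Closure: {beep_code_3, gpu_fault, led_green, network_up, overheat, power_on, psu_ok, replace_psu, safe_mode, ship_unit, ticket_escalated} — 11 facts.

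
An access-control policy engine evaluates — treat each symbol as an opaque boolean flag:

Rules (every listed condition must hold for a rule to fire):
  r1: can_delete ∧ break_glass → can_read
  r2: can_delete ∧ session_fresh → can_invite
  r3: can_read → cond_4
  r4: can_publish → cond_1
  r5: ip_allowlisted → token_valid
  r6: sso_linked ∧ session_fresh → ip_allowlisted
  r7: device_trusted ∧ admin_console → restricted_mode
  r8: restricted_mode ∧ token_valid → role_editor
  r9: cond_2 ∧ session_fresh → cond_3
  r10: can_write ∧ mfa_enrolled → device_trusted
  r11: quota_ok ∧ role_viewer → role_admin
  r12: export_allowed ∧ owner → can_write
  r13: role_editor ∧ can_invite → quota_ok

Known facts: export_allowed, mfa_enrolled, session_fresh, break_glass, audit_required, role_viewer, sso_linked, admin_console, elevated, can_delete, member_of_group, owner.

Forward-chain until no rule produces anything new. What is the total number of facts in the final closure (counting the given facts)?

23

Round 1 fires r1, r2, r6, r12, giving can_read, can_invite, ip_allowlisted, can_write.
Round 2 fires r3, r5, r10, giving cond_4, token_valid, device_trusted.
Round 3 fires r7, giving restricted_mode.
Round 4 fires r8, giving role_editor.
Round 5 fires r13, giving quota_ok.
Round 6 fires r11, giving role_admin.
Closure: {admin_console, audit_required, break_glass, can_delete, can_invite, can_read, can_write, cond_4, device_trusted, elevated, export_allowed, ip_allowlisted, member_of_group, mfa_enrolled, owner, quota_ok, restricted_mode, role_admin, role_editor, role_viewer, session_fresh, sso_linked, token_valid} — 23 facts.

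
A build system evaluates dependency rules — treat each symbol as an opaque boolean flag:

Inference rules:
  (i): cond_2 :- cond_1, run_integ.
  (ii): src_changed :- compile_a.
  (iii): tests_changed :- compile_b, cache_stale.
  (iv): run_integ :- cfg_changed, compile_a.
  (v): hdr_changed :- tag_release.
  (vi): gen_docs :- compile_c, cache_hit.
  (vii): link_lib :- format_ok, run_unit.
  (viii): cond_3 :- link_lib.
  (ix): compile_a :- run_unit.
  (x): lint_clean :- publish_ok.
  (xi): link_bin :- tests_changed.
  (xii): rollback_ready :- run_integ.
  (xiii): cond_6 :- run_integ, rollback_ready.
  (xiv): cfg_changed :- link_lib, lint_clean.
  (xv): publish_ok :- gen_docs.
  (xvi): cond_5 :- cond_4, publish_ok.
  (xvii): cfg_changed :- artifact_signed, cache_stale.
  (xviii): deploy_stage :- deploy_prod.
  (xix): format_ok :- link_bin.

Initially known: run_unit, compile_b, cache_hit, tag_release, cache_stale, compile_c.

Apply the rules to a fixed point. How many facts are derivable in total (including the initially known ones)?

Round 1 fires (iii), (v), (vi), (ix), giving tests_changed, hdr_changed, gen_docs, compile_a.
Round 2 fires (ii), (xi), (xv), giving src_changed, link_bin, publish_ok.
Round 3 fires (x), (xix), giving lint_clean, format_ok.
Round 4 fires (vii), giving link_lib.
Round 5 fires (viii), (xiv), giving cond_3, cfg_changed.
Round 6 fires (iv), giving run_integ.
Round 7 fires (xii), giving rollback_ready.
Round 8 fires (xiii), giving cond_6.
Closure: {cache_hit, cache_stale, cfg_changed, compile_a, compile_b, compile_c, cond_3, cond_6, format_ok, gen_docs, hdr_changed, link_bin, link_lib, lint_clean, publish_ok, rollback_ready, run_integ, run_unit, src_changed, tag_release, tests_changed} — 21 facts.

21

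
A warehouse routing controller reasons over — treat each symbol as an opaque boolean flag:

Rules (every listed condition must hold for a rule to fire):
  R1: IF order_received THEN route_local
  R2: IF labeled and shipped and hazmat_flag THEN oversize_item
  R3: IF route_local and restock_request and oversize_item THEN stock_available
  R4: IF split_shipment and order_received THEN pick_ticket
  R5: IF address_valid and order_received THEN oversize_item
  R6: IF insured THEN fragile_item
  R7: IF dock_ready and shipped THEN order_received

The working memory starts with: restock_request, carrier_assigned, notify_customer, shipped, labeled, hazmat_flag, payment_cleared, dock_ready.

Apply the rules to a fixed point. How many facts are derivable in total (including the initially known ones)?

12

Round 1 fires R2, R7, giving oversize_item, order_received.
Round 2 fires R1, giving route_local.
Round 3 fires R3, giving stock_available.
Closure: {carrier_assigned, dock_ready, hazmat_flag, labeled, notify_customer, order_received, oversize_item, payment_cleared, restock_request, route_local, shipped, stock_available} — 12 facts.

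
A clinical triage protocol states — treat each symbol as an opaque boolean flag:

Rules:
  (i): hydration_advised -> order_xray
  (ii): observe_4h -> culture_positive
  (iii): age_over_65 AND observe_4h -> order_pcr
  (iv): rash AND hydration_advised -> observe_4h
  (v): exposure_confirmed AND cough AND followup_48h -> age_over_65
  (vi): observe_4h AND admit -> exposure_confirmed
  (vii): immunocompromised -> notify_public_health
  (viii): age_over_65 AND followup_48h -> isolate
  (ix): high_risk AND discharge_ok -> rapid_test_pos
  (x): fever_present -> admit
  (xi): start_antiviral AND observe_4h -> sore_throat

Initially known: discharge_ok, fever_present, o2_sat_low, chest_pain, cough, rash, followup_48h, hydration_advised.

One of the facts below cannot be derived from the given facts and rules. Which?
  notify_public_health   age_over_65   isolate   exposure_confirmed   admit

Round 1: (i) [hydration_advised -> order_xray]; (iv) [rash AND hydration_advised -> observe_4h]; (x) [fever_present -> admit]. New: order_xray, observe_4h, admit.
Round 2: (ii) [observe_4h -> culture_positive]; (vi) [observe_4h AND admit -> exposure_confirmed]. New: culture_positive, exposure_confirmed.
Round 3: (v) [exposure_confirmed AND cough AND followup_48h -> age_over_65]. New: age_over_65.
Round 4: (iii) [age_over_65 AND observe_4h -> order_pcr]; (viii) [age_over_65 AND followup_48h -> isolate]. New: order_pcr, isolate.
Derived: isolate (round 4), exposure_confirmed (round 2), age_over_65 (round 3), admit (round 1). notify_public_health never appears in any round.

notify_public_health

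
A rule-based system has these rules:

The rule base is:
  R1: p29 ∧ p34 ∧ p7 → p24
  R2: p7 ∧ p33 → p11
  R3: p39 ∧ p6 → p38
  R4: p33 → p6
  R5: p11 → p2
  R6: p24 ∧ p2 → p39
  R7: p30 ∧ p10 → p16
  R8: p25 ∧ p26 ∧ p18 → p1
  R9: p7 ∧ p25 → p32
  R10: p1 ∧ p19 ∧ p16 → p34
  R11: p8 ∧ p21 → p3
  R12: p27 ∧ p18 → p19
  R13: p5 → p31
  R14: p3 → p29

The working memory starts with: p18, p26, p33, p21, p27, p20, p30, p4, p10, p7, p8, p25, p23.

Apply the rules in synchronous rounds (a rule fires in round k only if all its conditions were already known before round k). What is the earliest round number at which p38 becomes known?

5

Round 1 — R2, R4, R7, R8, R9, R11, R12, derive p11, p6, p16, p1, p32, p3, p19.
Round 2 — R5, R10, R14, derive p2, p34, p29.
Round 3 — R1, derive p24.
Round 4 — R6, derive p39.
Round 5 — R3, derive p38.
p38 first appears in round 5.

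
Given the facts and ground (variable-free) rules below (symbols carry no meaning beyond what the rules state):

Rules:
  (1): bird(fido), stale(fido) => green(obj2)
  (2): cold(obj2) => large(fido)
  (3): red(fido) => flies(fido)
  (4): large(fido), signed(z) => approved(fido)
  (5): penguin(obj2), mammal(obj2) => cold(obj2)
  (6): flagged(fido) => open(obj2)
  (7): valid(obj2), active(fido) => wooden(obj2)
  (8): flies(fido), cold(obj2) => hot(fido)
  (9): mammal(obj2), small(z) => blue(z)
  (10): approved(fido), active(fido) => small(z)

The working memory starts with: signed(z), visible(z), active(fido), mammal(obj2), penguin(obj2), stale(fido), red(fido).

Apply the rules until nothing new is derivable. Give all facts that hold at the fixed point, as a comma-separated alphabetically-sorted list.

Round 1: (3) [red(fido) => flies(fido)]; (5) [penguin(obj2), mammal(obj2) => cold(obj2)]. Adds flies(fido), cold(obj2).
Round 2: (2) [cold(obj2) => large(fido)]; (8) [flies(fido), cold(obj2) => hot(fido)]. Adds large(fido), hot(fido).
Round 3: (4) [large(fido), signed(z) => approved(fido)]. Adds approved(fido).
Round 4: (10) [approved(fido), active(fido) => small(z)]. Adds small(z).
Round 5: (9) [mammal(obj2), small(z) => blue(z)]. Adds blue(z).

active(fido), approved(fido), blue(z), cold(obj2), flies(fido), hot(fido), large(fido), mammal(obj2), penguin(obj2), red(fido), signed(z), small(z), stale(fido), visible(z)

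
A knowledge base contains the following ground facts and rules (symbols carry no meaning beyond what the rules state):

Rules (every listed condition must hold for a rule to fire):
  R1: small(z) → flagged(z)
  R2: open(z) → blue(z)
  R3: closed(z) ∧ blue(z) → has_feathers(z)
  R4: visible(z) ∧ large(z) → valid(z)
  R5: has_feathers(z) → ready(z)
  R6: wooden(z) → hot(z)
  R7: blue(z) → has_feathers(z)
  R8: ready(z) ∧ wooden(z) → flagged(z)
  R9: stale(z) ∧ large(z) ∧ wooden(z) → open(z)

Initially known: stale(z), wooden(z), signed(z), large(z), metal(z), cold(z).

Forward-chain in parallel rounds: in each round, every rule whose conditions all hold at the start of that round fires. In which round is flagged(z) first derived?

Round 1: R6 [wooden(z) → hot(z)]; R9 [stale(z) ∧ large(z) ∧ wooden(z) → open(z)]. Adds hot(z), open(z).
Round 2: R2 [open(z) → blue(z)]. Adds blue(z).
Round 3: R7 [blue(z) → has_feathers(z)]. Adds has_feathers(z).
Round 4: R5 [has_feathers(z) → ready(z)]. Adds ready(z).
Round 5: R8 [ready(z) ∧ wooden(z) → flagged(z)]. Adds flagged(z).
flagged(z) first appears in round 5.

5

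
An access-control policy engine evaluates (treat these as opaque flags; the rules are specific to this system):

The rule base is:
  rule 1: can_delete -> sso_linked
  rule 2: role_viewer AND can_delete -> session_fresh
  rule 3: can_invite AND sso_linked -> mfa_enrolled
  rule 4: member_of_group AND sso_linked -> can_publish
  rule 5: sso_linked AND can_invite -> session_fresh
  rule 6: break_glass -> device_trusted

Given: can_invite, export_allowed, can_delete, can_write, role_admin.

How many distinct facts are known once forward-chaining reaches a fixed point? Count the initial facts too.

8

Round 1 fires rule 1, giving sso_linked.
Round 2 fires rule 3, rule 5, giving mfa_enrolled, session_fresh.
Closure: {can_delete, can_invite, can_write, export_allowed, mfa_enrolled, role_admin, session_fresh, sso_linked} — 8 facts.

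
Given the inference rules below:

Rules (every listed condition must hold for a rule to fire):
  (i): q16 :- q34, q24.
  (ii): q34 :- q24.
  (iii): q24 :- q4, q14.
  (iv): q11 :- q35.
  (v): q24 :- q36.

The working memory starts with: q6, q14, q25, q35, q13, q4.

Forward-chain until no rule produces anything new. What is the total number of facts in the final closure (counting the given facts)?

10

Round 1 — (iii), (iv), derive q24, q11.
Round 2 — (ii), derive q34.
Round 3 — (i), derive q16.
Closure: {q11, q13, q14, q16, q24, q25, q34, q35, q4, q6} — 10 facts.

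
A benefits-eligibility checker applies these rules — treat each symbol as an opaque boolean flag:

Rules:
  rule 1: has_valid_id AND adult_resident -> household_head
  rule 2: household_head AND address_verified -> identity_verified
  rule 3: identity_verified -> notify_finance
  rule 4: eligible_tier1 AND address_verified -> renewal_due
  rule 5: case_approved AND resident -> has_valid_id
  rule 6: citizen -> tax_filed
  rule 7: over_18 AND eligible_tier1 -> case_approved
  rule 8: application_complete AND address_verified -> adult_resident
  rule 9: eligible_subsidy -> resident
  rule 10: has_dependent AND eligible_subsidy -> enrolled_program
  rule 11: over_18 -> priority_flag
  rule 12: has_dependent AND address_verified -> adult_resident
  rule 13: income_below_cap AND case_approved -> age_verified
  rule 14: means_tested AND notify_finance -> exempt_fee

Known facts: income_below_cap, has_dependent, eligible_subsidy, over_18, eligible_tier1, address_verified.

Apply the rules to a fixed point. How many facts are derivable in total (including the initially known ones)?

17

Round 1 — rule 4, rule 7, rule 9, rule 10, rule 11, rule 12, derive renewal_due, case_approved, resident, enrolled_program, priority_flag, adult_resident.
Round 2 — rule 5, rule 13, derive has_valid_id, age_verified.
Round 3 — rule 1, derive household_head.
Round 4 — rule 2, derive identity_verified.
Round 5 — rule 3, derive notify_finance.
Closure: {address_verified, adult_resident, age_verified, case_approved, eligible_subsidy, eligible_tier1, enrolled_program, has_dependent, has_valid_id, household_head, identity_verified, income_below_cap, notify_finance, over_18, priority_flag, renewal_due, resident} — 17 facts.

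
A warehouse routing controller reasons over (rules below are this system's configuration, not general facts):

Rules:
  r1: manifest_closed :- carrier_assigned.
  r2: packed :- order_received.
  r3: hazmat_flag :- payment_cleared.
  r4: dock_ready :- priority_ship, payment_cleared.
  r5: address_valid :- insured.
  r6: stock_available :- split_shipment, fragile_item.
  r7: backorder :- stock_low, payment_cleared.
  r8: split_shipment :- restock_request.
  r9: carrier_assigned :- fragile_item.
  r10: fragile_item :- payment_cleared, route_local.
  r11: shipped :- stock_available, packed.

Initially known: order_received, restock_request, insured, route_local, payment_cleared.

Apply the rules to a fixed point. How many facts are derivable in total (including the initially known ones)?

Round 1 fires r2, r3, r5, r8, r10, giving packed, hazmat_flag, address_valid, split_shipment, fragile_item.
Round 2 fires r6, r9, giving stock_available, carrier_assigned.
Round 3 fires r1, r11, giving manifest_closed, shipped.
Closure: {address_valid, carrier_assigned, fragile_item, hazmat_flag, insured, manifest_closed, order_received, packed, payment_cleared, restock_request, route_local, shipped, split_shipment, stock_available} — 14 facts.

14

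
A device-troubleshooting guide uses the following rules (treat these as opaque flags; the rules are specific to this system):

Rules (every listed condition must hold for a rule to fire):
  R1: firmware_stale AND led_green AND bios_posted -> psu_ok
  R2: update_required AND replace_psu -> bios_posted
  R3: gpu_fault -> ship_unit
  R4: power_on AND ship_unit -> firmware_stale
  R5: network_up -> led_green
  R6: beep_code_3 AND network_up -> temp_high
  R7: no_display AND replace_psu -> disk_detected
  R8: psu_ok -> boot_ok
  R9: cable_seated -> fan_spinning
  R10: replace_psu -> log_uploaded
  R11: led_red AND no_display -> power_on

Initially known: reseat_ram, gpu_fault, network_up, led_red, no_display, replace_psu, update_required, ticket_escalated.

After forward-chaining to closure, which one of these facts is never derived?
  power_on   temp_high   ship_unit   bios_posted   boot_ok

temp_high

[1] R2 [update_required AND replace_psu -> bios_posted]; R3 [gpu_fault -> ship_unit]; R5 [network_up -> led_green]; R7 [no_display AND replace_psu -> disk_detected]; R10 [replace_psu -> log_uploaded]; R11 [led_red AND no_display -> power_on]. ⇒ new: bios_posted, ship_unit, led_green, disk_detected, log_uploaded, power_on.
[2] R4 [power_on AND ship_unit -> firmware_stale]. ⇒ new: firmware_stale.
[3] R1 [firmware_stale AND led_green AND bios_posted -> psu_ok]. ⇒ new: psu_ok.
[4] R8 [psu_ok -> boot_ok]. ⇒ new: boot_ok.
Derived: ship_unit (round 1), power_on (round 1), boot_ok (round 4), bios_posted (round 1). temp_high never appears in any round.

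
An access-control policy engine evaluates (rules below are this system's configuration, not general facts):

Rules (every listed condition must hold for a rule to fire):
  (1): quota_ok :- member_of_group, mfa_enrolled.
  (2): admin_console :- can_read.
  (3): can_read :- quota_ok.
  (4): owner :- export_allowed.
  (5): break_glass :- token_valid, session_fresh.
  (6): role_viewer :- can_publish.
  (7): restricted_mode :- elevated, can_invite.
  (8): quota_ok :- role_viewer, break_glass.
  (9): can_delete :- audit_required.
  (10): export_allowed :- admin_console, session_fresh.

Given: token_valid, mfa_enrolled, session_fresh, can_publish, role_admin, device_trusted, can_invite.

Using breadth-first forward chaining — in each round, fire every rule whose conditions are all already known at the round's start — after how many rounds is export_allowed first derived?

5

[1] (5) [break_glass :- token_valid, session_fresh.]; (6) [role_viewer :- can_publish.]. ⇒ new: break_glass, role_viewer.
[2] (8) [quota_ok :- role_viewer, break_glass.]. ⇒ new: quota_ok.
[3] (3) [can_read :- quota_ok.]. ⇒ new: can_read.
[4] (2) [admin_console :- can_read.]. ⇒ new: admin_console.
[5] (10) [export_allowed :- admin_console, session_fresh.]. ⇒ new: export_allowed.
export_allowed first appears in round 5.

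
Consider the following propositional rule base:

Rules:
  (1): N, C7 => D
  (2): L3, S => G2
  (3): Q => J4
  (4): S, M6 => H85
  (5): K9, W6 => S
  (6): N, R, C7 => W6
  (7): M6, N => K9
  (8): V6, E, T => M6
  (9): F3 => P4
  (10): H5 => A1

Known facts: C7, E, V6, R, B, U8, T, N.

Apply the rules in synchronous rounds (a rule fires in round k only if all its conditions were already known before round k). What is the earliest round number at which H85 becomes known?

4

Round 1: (1) [N, C7 => D]; (6) [N, R, C7 => W6]; (8) [V6, E, T => M6]. Adds D, W6, M6.
Round 2: (7) [M6, N => K9]. Adds K9.
Round 3: (5) [K9, W6 => S]. Adds S.
Round 4: (4) [S, M6 => H85]. Adds H85.
H85 first appears in round 4.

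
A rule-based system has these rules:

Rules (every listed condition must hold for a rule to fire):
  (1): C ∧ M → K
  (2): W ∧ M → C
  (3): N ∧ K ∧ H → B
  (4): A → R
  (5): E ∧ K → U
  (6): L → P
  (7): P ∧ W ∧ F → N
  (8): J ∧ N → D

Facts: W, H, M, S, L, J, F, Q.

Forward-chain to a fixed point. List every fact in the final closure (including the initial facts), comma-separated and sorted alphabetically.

Round 1: (2) [W ∧ M → C]; (6) [L → P]. Adds C, P.
Round 2: (1) [C ∧ M → K]; (7) [P ∧ W ∧ F → N]. Adds K, N.
Round 3: (3) [N ∧ K ∧ H → B]; (8) [J ∧ N → D]. Adds B, D.

B, C, D, F, H, J, K, L, M, N, P, Q, S, W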